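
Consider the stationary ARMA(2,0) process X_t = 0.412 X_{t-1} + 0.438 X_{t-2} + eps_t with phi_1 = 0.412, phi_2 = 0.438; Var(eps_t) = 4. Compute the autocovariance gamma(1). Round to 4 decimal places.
\gamma(1) = 7.8442

Multiply the model equation by X_{t-k} and take expectations. With theta_0 = psi_0 = 1 and psi_j the MA(infinity) weights, this gives
  gamma(k) - sum_i phi_i gamma(k-i) = c_k,
  c_k = sigma^2 * sum_{j=k..q} theta_j psi_{j-k}   (c_k = 0 for k > q),
using gamma(-m) = gamma(m).
Pure AR (q = 0): c_0 = sigma^2 = 4, c_k = 0 for k >= 1.
Equations for k = 0, 1, 2 (AR order 2, c_2 = 0):
  (E0) gamma(0) = phi_1 gamma(1) + phi_2 gamma(2) + c_0
  (E1) gamma(1) = phi_1 gamma(0) + phi_2 gamma(1) + c_1
  (E2) gamma(2) = phi_1 gamma(1) + phi_2 gamma(0)
From (E1): gamma(1) = A gamma(0) + B with
  A = phi_1 / (1 - phi_2) = 0.412 / 0.562 = 0.733096,   B = c_1 / (1 - phi_2) = 0 / 0.562 = 0.
Insert (E2) into (E0): gamma(0) (1 - phi_2^2) = phi_1 (1 + phi_2) gamma(1) + c_0.
  phi_1 (1 + phi_2) = (0.412)(1.438) = 0.592456,   1 - phi_2^2 = 0.808156.
Replace gamma(1) by A gamma(0) + B and collect gamma(0):
  gamma(0) [0.808156 - (0.592456)(0.733096)] = c_0 = 4
  gamma(0) * 0.373829 = 4
  gamma(0) = 4 / 0.373829 = 10.700084.
  gamma(1) = A gamma(0) = (0.733096)(10.700084) = 7.84419.
Therefore gamma(1) = 7.8442 (to 4 decimal places).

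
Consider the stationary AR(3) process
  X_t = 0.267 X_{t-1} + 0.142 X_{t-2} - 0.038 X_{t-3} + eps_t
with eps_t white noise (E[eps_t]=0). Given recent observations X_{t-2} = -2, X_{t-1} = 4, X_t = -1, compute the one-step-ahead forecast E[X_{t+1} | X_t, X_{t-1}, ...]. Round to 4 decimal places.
E[X_{t+1} \mid \mathcal F_t] = 0.3770

For an AR(p) model X_t = c + sum_i phi_i X_{t-i} + eps_t, the
one-step-ahead conditional mean is
  E[X_{t+1} | X_t, ...] = c + sum_i phi_i X_{t+1-i}.
Substitute known values:
  E[X_{t+1} | ...] = (0.267) * (-1) + (0.142) * (4) + (-0.038) * (-2)
                   = 0.3770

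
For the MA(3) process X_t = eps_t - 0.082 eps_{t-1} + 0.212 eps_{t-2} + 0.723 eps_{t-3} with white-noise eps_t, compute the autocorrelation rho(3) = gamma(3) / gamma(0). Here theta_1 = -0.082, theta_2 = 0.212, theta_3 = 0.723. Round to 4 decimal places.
\rho(3) = 0.4592

For an MA(q) process with theta_0 = 1, the autocovariance is
  gamma(k) = sigma^2 * sum_{i=0..q-k} theta_i * theta_{i+k},
and rho(k) = gamma(k) / gamma(0). Sigma^2 cancels.
  numerator   = (1)*(0.723) = 0.723.
  denominator = (1)^2 + (-0.082)^2 + (0.212)^2 + (0.723)^2 = 1.574397.
  rho(3) = 0.723 / 1.574397 = 0.4592.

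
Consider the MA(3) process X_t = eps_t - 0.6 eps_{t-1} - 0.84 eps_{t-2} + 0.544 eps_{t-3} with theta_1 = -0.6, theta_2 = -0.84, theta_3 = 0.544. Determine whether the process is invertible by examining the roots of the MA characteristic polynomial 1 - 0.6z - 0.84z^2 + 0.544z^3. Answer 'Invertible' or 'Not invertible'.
\text{Invertible}

The MA(q) characteristic polynomial is P(z) = 1 - 0.6z - 0.84z^2 + 0.544z^3.
Invertibility requires all roots to lie outside the unit circle, i.e. |z| > 1 for every root.
Degree 3: look for a simple real root z0 first, then factor out (1 - z/z0) and solve the remaining quadratic.
Testing z0 = 1.25: P(1.25) = 1 + (-0.6)(1.25) + (-0.84)(1.25)^2 + (0.544)(1.25)^3
  = 1 + (-0.75) + (-1.3125) + (1.0625) = 0.  So z_0 = 1.25 is a root, |z_0| = 1.25.
Divide out the factor (1 - 0.8 z) = (1 - z/z0) (since 1/z0 = 0.8):
  P(z) = (1 - 0.8 z)(1 + (0.2) z + (-0.68) z^2)
  [check: z-coef 0.2 - (0.8) = -0.6; z^2-coef -0.68 - (0.8)(0.2) = -0.84; z^3-coef -(0.8)(-0.68) = 0.544.]
Remaining roots from the quadratic factor 1 + (0.2) z + (-0.68) z^2:
  Set 1 + (0.2) z + (-0.68) z^2 = 0, i.e. a z^2 + b z + c = 0 with a = -0.68, b = 0.2, c = 1.
  Discriminant D = b^2 - 4ac = (0.2)^2 - 4*(-0.68)*1 = 0.04 - (-2.72) = 2.76.
  D >= 0, so the roots are real: z = (-b +/- sqrt(D)) / (2a) = (-0.2 +/- 1.661325) / (-1.36).
    z_1 = (-0.2 + 1.661325) / (-1.36) = -1.0745,   |z_1| = 1.0745.
    z_2 = (-0.2 - 1.661325) / (-1.36) = 1.3686,   |z_2| = 1.3686.
Moduli of all roots: 1.2500, 1.0745, 1.3686.
All moduli strictly greater than 1? Yes.
Verdict: Invertible.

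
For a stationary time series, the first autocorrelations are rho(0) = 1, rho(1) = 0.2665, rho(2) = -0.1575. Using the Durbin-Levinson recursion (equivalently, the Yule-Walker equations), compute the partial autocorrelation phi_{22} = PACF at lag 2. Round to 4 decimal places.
\phi_{22} = -0.2460

The PACF at lag k is phi_{kk}, the last component of the solution
to the Yule-Walker system G_k phi = r_k where
  (G_k)_{ij} = rho(|i - j|), (r_k)_i = rho(i), i,j = 1..k.
Equivalently, Durbin-Levinson gives phi_{kk} iteratively:
  phi_{11} = rho(1)
  phi_{kk} = [rho(k) - sum_{j=1..k-1} phi_{k-1,j} rho(k-j)]
            / [1 - sum_{j=1..k-1} phi_{k-1,j} rho(j)],
  phi_{k,j} = phi_{k-1,j} - phi_{kk} phi_{k-1,k-j},  j = 1..k-1.
Step k = 1:
  phi_11 = rho(1) = 0.2665.
Step k = 2:
  phi_22 = [rho(2) - phi_11 rho(1)] / [1 - phi_11 rho(1)] = [-0.1575 - (0.2665)(0.2665)] / [1 - (0.2665)(0.2665)]
         = -0.22852225 / 0.92897775 = -0.246.
Therefore phi_{22} = -0.2460.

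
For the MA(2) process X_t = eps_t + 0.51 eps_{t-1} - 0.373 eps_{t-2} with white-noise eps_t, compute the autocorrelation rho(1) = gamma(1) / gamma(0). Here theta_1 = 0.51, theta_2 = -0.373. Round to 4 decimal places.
\rho(1) = 0.2285

For an MA(q) process with theta_0 = 1, the autocovariance is
  gamma(k) = sigma^2 * sum_{i=0..q-k} theta_i * theta_{i+k},
and rho(k) = gamma(k) / gamma(0). Sigma^2 cancels.
  numerator   = (1)*(0.51) + (0.51)*(-0.373) = 0.31977.
  denominator = (1)^2 + (0.51)^2 + (-0.373)^2 = 1.399229.
  rho(1) = 0.31977 / 1.399229 = 0.2285.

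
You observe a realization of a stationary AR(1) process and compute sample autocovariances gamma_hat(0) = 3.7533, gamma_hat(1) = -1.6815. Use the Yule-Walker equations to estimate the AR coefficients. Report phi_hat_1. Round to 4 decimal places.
\hat\phi_{1} = -0.4480

The Yule-Walker equations for an AR(p) process read, in matrix form,
  Gamma_p phi = r_p,   with   (Gamma_p)_{ij} = gamma(|i - j|),
                       (r_p)_i = gamma(i),   i,j = 1..p.
Substitute the sample gammas (Toeplitz matrix and right-hand side of size 1):
  Gamma_p = [[3.7533]]
  r_p     = [-1.6815]
With p = 1 this is the single equation gamma(0) phi_1 = gamma(1):
  phi_hat_1 = gamma(1) / gamma(0) = -1.6815 / 3.7533 = -0.4480.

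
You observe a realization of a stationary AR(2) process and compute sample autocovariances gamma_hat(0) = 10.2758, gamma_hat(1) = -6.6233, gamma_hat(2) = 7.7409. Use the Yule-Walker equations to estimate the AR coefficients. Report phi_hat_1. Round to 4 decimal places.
\hat\phi_{1} = -0.2720

The Yule-Walker equations for an AR(p) process read, in matrix form,
  Gamma_p phi = r_p,   with   (Gamma_p)_{ij} = gamma(|i - j|),
                       (r_p)_i = gamma(i),   i,j = 1..p.
Substitute the sample gammas (Toeplitz matrix and right-hand side of size 2):
  Gamma_p = [[10.2758, -6.6233], [-6.6233, 10.2758]]
  r_p     = [-6.6233, 7.7409]
Written out:
  10.2758 phi_1 - 6.6233 phi_2 = -6.6233
  -6.6233 phi_1 + 10.2758 phi_2 = 7.7409
Solve by Cramer's rule:
  det = gamma(0)^2 - gamma(1)^2 = (10.2758)^2 - (-6.6233)^2 = 105.59206564 - 43.86810289 = 61.72396275
  phi_hat_1 = [gamma(1) gamma(0) - gamma(1) gamma(2)] / det = [(-6.6233)(10.2758) - (-6.6233)(7.7409)] / 61.72396275 = -16.78940317 / 61.72396275 = -0.272
  phi_hat_2 = [gamma(0) gamma(2) - gamma(1)^2] / det = [(10.2758)(7.7409) - (-6.6233)^2] / 61.72396275 = 35.67583733 / 61.72396275 = 0.578
So phi_hat = [-0.2720, 0.5780].
Therefore phi_hat_1 = -0.2720.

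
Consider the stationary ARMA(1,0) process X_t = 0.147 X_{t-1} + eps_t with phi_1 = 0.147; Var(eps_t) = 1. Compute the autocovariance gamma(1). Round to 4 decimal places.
\gamma(1) = 0.1502

Multiply the model equation by X_{t-k} and take expectations. With theta_0 = psi_0 = 1 and psi_j the MA(infinity) weights, this gives
  gamma(k) - sum_i phi_i gamma(k-i) = c_k,
  c_k = sigma^2 * sum_{j=k..q} theta_j psi_{j-k}   (c_k = 0 for k > q),
using gamma(-m) = gamma(m).
Pure AR (q = 0): c_0 = sigma^2 = 1, c_k = 0 for k >= 1.
Equations for k = 0 and k = 1 (AR order 1):
  gamma(0) = phi_1 gamma(1) + c_0
  gamma(1) = phi_1 gamma(0) + c_1
Substituting the second into the first: gamma(0) (1 - phi_1^2) = c_0 + phi_1 c_1, so
  gamma(0) = c_0 / (1 - phi_1^2) = 1 / (1 - (0.147)^2) = 1 / 0.978391 = 1.022086.
  gamma(1) = phi_1 gamma(0) = (0.147)(1.022086) = 0.150247.
Therefore gamma(1) = 0.1502 (to 4 decimal places).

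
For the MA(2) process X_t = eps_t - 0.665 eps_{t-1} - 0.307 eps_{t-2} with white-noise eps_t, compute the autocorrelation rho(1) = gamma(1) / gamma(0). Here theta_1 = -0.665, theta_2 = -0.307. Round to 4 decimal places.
\rho(1) = -0.2999

For an MA(q) process with theta_0 = 1, the autocovariance is
  gamma(k) = sigma^2 * sum_{i=0..q-k} theta_i * theta_{i+k},
and rho(k) = gamma(k) / gamma(0). Sigma^2 cancels.
  numerator   = (1)*(-0.665) + (-0.665)*(-0.307) = -0.460845.
  denominator = (1)^2 + (-0.665)^2 + (-0.307)^2 = 1.536474.
  rho(1) = -0.460845 / 1.536474 = -0.2999.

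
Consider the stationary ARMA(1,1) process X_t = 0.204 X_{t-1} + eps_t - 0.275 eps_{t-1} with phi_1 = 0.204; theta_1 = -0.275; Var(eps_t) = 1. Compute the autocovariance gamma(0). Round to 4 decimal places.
\gamma(0) = 1.0053

Multiply the model equation by X_{t-k} and take expectations. With theta_0 = psi_0 = 1 and psi_j the MA(infinity) weights, this gives
  gamma(k) - sum_i phi_i gamma(k-i) = c_k,
  c_k = sigma^2 * sum_{j=k..q} theta_j psi_{j-k}   (c_k = 0 for k > q),
using gamma(-m) = gamma(m).
psi-weights needed (psi_j = theta_j + sum_i phi_i psi_{j-i}):
  psi_1 = theta_1 + phi_1 = -0.275 + (0.204) = -0.071
Right-hand sides:
  c_0 = sigma^2 (1 + theta_1 psi_1) = 1 * (1 + (-0.275)(-0.071)) = 1 * 1.019525 = 1.019525
  c_1 = sigma^2 theta_1 = 1 * (-0.275) = -0.275
  c_2 = 0
Equations for k = 0 and k = 1 (AR order 1):
  gamma(0) = phi_1 gamma(1) + c_0
  gamma(1) = phi_1 gamma(0) + c_1
Substituting the second into the first: gamma(0) (1 - phi_1^2) = c_0 + phi_1 c_1, so
  gamma(0) = (c_0 + phi_1 c_1) / (1 - phi_1^2) = (1.019525 + (0.204)(-0.275)) / (1 - (0.204)^2) = 0.963425 / 0.958384 = 1.00526.
Therefore gamma(0) = 1.0053 (to 4 decimal places).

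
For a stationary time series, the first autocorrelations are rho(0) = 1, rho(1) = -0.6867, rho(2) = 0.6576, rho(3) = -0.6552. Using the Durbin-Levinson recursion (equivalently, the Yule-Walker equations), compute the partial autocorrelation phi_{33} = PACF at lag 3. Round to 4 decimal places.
\phi_{33} = -0.2610

The PACF at lag k is phi_{kk}, the last component of the solution
to the Yule-Walker system G_k phi = r_k where
  (G_k)_{ij} = rho(|i - j|), (r_k)_i = rho(i), i,j = 1..k.
Equivalently, Durbin-Levinson gives phi_{kk} iteratively:
  phi_{11} = rho(1)
  phi_{kk} = [rho(k) - sum_{j=1..k-1} phi_{k-1,j} rho(k-j)]
            / [1 - sum_{j=1..k-1} phi_{k-1,j} rho(j)],
  phi_{k,j} = phi_{k-1,j} - phi_{kk} phi_{k-1,k-j},  j = 1..k-1.
Step k = 1:
  phi_11 = rho(1) = -0.6867.
Step k = 2:
  phi_22 = [rho(2) - phi_11 rho(1)] / [1 - phi_11 rho(1)] = [0.6576 - (-0.6867)(-0.6867)] / [1 - (-0.6867)(-0.6867)]
         = 0.18604311 / 0.52844311 = 0.352059.
  Update: phi_21 = phi_11 - phi_22 phi_11 = -0.6867 - (0.352059)(-0.6867) = -0.444941.
Step k = 3:
  phi_33 = [rho(3) - phi_21 rho(2) - phi_22 rho(1)] / [1 - phi_21 rho(1) - phi_22 rho(2)]
    numerator   = -0.6552 - (-0.444941)(0.6576) - (0.352059)(-0.6867) = -0.12084785
    denominator = 1 - (-0.444941)(-0.6867) - (0.352059)(0.6576) = 0.46294497
  phi_33 = -0.12084785 / 0.46294497 = -0.261.
Therefore phi_{33} = -0.2610.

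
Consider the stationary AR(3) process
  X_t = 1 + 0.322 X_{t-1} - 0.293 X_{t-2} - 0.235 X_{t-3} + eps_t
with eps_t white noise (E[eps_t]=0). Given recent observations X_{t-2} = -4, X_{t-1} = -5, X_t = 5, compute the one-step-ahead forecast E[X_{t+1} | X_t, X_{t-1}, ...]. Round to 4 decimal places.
E[X_{t+1} \mid \mathcal F_t] = 5.0150

For an AR(p) model X_t = c + sum_i phi_i X_{t-i} + eps_t, the
one-step-ahead conditional mean is
  E[X_{t+1} | X_t, ...] = c + sum_i phi_i X_{t+1-i}.
Substitute known values:
  E[X_{t+1} | ...] = 1 + (0.322) * (5) + (-0.293) * (-5) + (-0.235) * (-4)
                   = 5.0150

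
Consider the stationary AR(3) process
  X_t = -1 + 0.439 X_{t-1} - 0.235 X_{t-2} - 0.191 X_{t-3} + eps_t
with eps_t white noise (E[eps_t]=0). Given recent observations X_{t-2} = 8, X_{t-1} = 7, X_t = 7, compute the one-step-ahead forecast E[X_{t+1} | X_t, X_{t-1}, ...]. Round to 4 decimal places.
E[X_{t+1} \mid \mathcal F_t] = -1.1000

For an AR(p) model X_t = c + sum_i phi_i X_{t-i} + eps_t, the
one-step-ahead conditional mean is
  E[X_{t+1} | X_t, ...] = c + sum_i phi_i X_{t+1-i}.
Substitute known values:
  E[X_{t+1} | ...] = -1 + (0.439) * (7) + (-0.235) * (7) + (-0.191) * (8)
                   = -1.1000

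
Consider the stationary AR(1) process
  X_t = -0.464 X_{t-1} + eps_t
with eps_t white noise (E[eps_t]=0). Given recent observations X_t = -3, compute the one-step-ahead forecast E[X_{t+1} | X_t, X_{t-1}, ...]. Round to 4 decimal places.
E[X_{t+1} \mid \mathcal F_t] = 1.3920

For an AR(p) model X_t = c + sum_i phi_i X_{t-i} + eps_t, the
one-step-ahead conditional mean is
  E[X_{t+1} | X_t, ...] = c + sum_i phi_i X_{t+1-i}.
Substitute known values:
  E[X_{t+1} | ...] = (-0.464) * (-3)
                   = 1.3920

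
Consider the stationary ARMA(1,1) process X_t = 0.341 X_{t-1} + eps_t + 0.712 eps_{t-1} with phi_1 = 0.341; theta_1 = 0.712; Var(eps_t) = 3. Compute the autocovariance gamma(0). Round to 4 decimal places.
\gamma(0) = 6.7641

Multiply the model equation by X_{t-k} and take expectations. With theta_0 = psi_0 = 1 and psi_j the MA(infinity) weights, this gives
  gamma(k) - sum_i phi_i gamma(k-i) = c_k,
  c_k = sigma^2 * sum_{j=k..q} theta_j psi_{j-k}   (c_k = 0 for k > q),
using gamma(-m) = gamma(m).
psi-weights needed (psi_j = theta_j + sum_i phi_i psi_{j-i}):
  psi_1 = theta_1 + phi_1 = 0.712 + (0.341) = 1.053
Right-hand sides:
  c_0 = sigma^2 (1 + theta_1 psi_1) = 3 * (1 + (0.712)(1.053)) = 3 * 1.749736 = 5.249208
  c_1 = sigma^2 theta_1 = 3 * (0.712) = 2.136
  c_2 = 0
Equations for k = 0 and k = 1 (AR order 1):
  gamma(0) = phi_1 gamma(1) + c_0
  gamma(1) = phi_1 gamma(0) + c_1
Substituting the second into the first: gamma(0) (1 - phi_1^2) = c_0 + phi_1 c_1, so
  gamma(0) = (c_0 + phi_1 c_1) / (1 - phi_1^2) = (5.249208 + (0.341)(2.136)) / (1 - (0.341)^2) = 5.977584 / 0.883719 = 6.764123.
Therefore gamma(0) = 6.7641 (to 4 decimal places).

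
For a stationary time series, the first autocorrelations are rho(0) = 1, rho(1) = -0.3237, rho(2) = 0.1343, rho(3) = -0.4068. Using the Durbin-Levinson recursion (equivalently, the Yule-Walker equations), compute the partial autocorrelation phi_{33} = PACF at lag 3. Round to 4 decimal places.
\phi_{33} = -0.3960

The PACF at lag k is phi_{kk}, the last component of the solution
to the Yule-Walker system G_k phi = r_k where
  (G_k)_{ij} = rho(|i - j|), (r_k)_i = rho(i), i,j = 1..k.
Equivalently, Durbin-Levinson gives phi_{kk} iteratively:
  phi_{11} = rho(1)
  phi_{kk} = [rho(k) - sum_{j=1..k-1} phi_{k-1,j} rho(k-j)]
            / [1 - sum_{j=1..k-1} phi_{k-1,j} rho(j)],
  phi_{k,j} = phi_{k-1,j} - phi_{kk} phi_{k-1,k-j},  j = 1..k-1.
Step k = 1:
  phi_11 = rho(1) = -0.3237.
Step k = 2:
  phi_22 = [rho(2) - phi_11 rho(1)] / [1 - phi_11 rho(1)] = [0.1343 - (-0.3237)(-0.3237)] / [1 - (-0.3237)(-0.3237)]
         = 0.02951831 / 0.89521831 = 0.032973.
  Update: phi_21 = phi_11 - phi_22 phi_11 = -0.3237 - (0.032973)(-0.3237) = -0.313027.
Step k = 3:
  phi_33 = [rho(3) - phi_21 rho(2) - phi_22 rho(1)] / [1 - phi_21 rho(1) - phi_22 rho(2)]
    numerator   = -0.4068 - (-0.313027)(0.1343) - (0.032973)(-0.3237) = -0.35408708
    denominator = 1 - (-0.313027)(-0.3237) - (0.032973)(0.1343) = 0.89424499
  phi_33 = -0.35408708 / 0.89424499 = -0.396.
Therefore phi_{33} = -0.3960.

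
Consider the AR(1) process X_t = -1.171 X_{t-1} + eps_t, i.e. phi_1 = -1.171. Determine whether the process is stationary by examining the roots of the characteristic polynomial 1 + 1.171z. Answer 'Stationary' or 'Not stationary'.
\text{Not stationary}

The AR(p) characteristic polynomial is P(z) = 1 + 1.171z.
Stationarity requires all roots to lie outside the unit circle, i.e. |z| > 1 for every root.
This is linear in z: 1 + (1.171) z = 0  =>  z = -1/(1.171) = -0.853971,  |z| = 0.853971.
Moduli of all roots: 0.8540.
All moduli strictly greater than 1? No.
Verdict: Not stationary.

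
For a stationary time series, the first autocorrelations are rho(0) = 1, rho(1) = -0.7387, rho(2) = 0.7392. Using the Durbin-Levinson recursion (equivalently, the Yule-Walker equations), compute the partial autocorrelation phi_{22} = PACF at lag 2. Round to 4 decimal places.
\phi_{22} = 0.4260

The PACF at lag k is phi_{kk}, the last component of the solution
to the Yule-Walker system G_k phi = r_k where
  (G_k)_{ij} = rho(|i - j|), (r_k)_i = rho(i), i,j = 1..k.
Equivalently, Durbin-Levinson gives phi_{kk} iteratively:
  phi_{11} = rho(1)
  phi_{kk} = [rho(k) - sum_{j=1..k-1} phi_{k-1,j} rho(k-j)]
            / [1 - sum_{j=1..k-1} phi_{k-1,j} rho(j)],
  phi_{k,j} = phi_{k-1,j} - phi_{kk} phi_{k-1,k-j},  j = 1..k-1.
Step k = 1:
  phi_11 = rho(1) = -0.7387.
Step k = 2:
  phi_22 = [rho(2) - phi_11 rho(1)] / [1 - phi_11 rho(1)] = [0.7392 - (-0.7387)(-0.7387)] / [1 - (-0.7387)(-0.7387)]
         = 0.19352231 / 0.45432231 = 0.426.
Therefore phi_{22} = 0.4260.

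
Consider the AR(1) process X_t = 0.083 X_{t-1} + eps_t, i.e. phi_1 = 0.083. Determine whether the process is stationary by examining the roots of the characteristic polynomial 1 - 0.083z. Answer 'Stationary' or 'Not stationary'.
\text{Stationary}

The AR(p) characteristic polynomial is P(z) = 1 - 0.083z.
Stationarity requires all roots to lie outside the unit circle, i.e. |z| > 1 for every root.
This is linear in z: 1 + (-0.083) z = 0  =>  z = -1/(-0.083) = 12.048193,  |z| = 12.048193.
Moduli of all roots: 12.0482.
All moduli strictly greater than 1? Yes.
Verdict: Stationary.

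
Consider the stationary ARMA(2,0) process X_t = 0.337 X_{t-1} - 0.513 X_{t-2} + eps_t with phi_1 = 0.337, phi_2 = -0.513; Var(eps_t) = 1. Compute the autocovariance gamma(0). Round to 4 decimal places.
\gamma(0) = 1.4280

Multiply the model equation by X_{t-k} and take expectations. With theta_0 = psi_0 = 1 and psi_j the MA(infinity) weights, this gives
  gamma(k) - sum_i phi_i gamma(k-i) = c_k,
  c_k = sigma^2 * sum_{j=k..q} theta_j psi_{j-k}   (c_k = 0 for k > q),
using gamma(-m) = gamma(m).
Pure AR (q = 0): c_0 = sigma^2 = 1, c_k = 0 for k >= 1.
Equations for k = 0, 1, 2 (AR order 2, c_2 = 0):
  (E0) gamma(0) = phi_1 gamma(1) + phi_2 gamma(2) + c_0
  (E1) gamma(1) = phi_1 gamma(0) + phi_2 gamma(1) + c_1
  (E2) gamma(2) = phi_1 gamma(1) + phi_2 gamma(0)
From (E1): gamma(1) = A gamma(0) + B with
  A = phi_1 / (1 - phi_2) = 0.337 / 1.513 = 0.222736,   B = c_1 / (1 - phi_2) = 0 / 1.513 = 0.
Insert (E2) into (E0): gamma(0) (1 - phi_2^2) = phi_1 (1 + phi_2) gamma(1) + c_0.
  phi_1 (1 + phi_2) = (0.337)(0.487) = 0.164119,   1 - phi_2^2 = 0.736831.
Replace gamma(1) by A gamma(0) + B and collect gamma(0):
  gamma(0) [0.736831 - (0.164119)(0.222736)] = c_0 = 1
  gamma(0) * 0.700276 = 1
  gamma(0) = 1 / 0.700276 = 1.428009.
Therefore gamma(0) = 1.4280 (to 4 decimal places).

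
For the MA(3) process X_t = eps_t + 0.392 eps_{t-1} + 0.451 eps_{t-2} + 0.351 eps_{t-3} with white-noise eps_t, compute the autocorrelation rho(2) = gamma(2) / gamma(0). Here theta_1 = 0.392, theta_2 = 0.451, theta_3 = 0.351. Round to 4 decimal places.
\rho(2) = 0.3976

For an MA(q) process with theta_0 = 1, the autocovariance is
  gamma(k) = sigma^2 * sum_{i=0..q-k} theta_i * theta_{i+k},
and rho(k) = gamma(k) / gamma(0). Sigma^2 cancels.
  numerator   = (1)*(0.451) + (0.392)*(0.351) = 0.588592.
  denominator = (1)^2 + (0.392)^2 + (0.451)^2 + (0.351)^2 = 1.480266.
  rho(2) = 0.588592 / 1.480266 = 0.3976.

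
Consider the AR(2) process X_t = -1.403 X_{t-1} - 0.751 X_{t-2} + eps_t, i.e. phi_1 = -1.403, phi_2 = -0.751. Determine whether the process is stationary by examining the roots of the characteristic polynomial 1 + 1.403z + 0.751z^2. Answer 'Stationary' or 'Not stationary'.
\text{Stationary}

The AR(p) characteristic polynomial is P(z) = 1 + 1.403z + 0.751z^2.
Stationarity requires all roots to lie outside the unit circle, i.e. |z| > 1 for every root.
Set 1 + (1.403) z + (0.751) z^2 = 0, i.e. a z^2 + b z + c = 0 with a = 0.751, b = 1.403, c = 1.
Discriminant D = b^2 - 4ac = (1.403)^2 - 4*(0.751)*1 = 1.968409 - (3.004) = -1.035591.
D < 0, so the roots are the complex-conjugate pair z = (-b +/- i sqrt(-D)) / (2a) = -0.9341 +/- 0.6775i.
For a conjugate pair |z|^2 = z * conj(z) = (product of roots) = c/a = 1/(0.751) = 1.331558, so |z| = sqrt(1.331558) = 1.1539 for both roots.
Moduli of all roots: 1.1539, 1.1539.
All moduli strictly greater than 1? Yes.
Verdict: Stationary.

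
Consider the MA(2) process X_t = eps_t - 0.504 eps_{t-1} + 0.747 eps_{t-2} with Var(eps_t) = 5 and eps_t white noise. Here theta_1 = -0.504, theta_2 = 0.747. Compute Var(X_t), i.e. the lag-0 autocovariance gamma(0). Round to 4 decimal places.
\gamma(0) = 9.0601

For an MA(q) process X_t = eps_t + sum_i theta_i eps_{t-i} with
Var(eps_t) = sigma^2, the variance is
  gamma(0) = sigma^2 * (1 + sum_i theta_i^2).
  sum_i theta_i^2 = (-0.504)^2 + (0.747)^2 = 0.254016 + 0.558009 = 0.812025.
  gamma(0) = 5 * (1 + 0.812025) = 5 * 1.812025 = 9.060125, which rounds to 9.0601.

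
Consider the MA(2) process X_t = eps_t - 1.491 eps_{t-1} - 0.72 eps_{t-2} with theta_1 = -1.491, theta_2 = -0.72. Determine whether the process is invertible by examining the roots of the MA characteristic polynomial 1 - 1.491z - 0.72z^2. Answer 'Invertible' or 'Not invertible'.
\text{Not invertible}

The MA(q) characteristic polynomial is P(z) = 1 - 1.491z - 0.72z^2.
Invertibility requires all roots to lie outside the unit circle, i.e. |z| > 1 for every root.
Set 1 + (-1.491) z + (-0.72) z^2 = 0, i.e. a z^2 + b z + c = 0 with a = -0.72, b = -1.491, c = 1.
Discriminant D = b^2 - 4ac = (-1.491)^2 - 4*(-0.72)*1 = 2.223081 - (-2.88) = 5.103081.
D >= 0, so the roots are real: z = (-b +/- sqrt(D)) / (2a) = (1.491 +/- 2.259) / (-1.44).
  z_1 = (1.491 + 2.259) / (-1.44) = -2.6042,   |z_1| = 2.6042.
  z_2 = (1.491 - 2.259) / (-1.44) = 0.5333,   |z_2| = 0.5333.
Moduli of all roots: 2.6042, 0.5333.
All moduli strictly greater than 1? No.
Verdict: Not invertible.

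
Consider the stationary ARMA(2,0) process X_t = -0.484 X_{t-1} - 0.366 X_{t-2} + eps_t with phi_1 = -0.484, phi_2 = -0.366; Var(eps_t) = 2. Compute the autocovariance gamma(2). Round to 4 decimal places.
\gamma(2) = -0.5137

Multiply the model equation by X_{t-k} and take expectations. With theta_0 = psi_0 = 1 and psi_j the MA(infinity) weights, this gives
  gamma(k) - sum_i phi_i gamma(k-i) = c_k,
  c_k = sigma^2 * sum_{j=k..q} theta_j psi_{j-k}   (c_k = 0 for k > q),
using gamma(-m) = gamma(m).
Pure AR (q = 0): c_0 = sigma^2 = 2, c_k = 0 for k >= 1.
Equations for k = 0, 1, 2 (AR order 2, c_2 = 0):
  (E0) gamma(0) = phi_1 gamma(1) + phi_2 gamma(2) + c_0
  (E1) gamma(1) = phi_1 gamma(0) + phi_2 gamma(1) + c_1
  (E2) gamma(2) = phi_1 gamma(1) + phi_2 gamma(0)
From (E1): gamma(1) = A gamma(0) + B with
  A = phi_1 / (1 - phi_2) = -0.484 / 1.366 = -0.354319,   B = c_1 / (1 - phi_2) = 0 / 1.366 = 0.
Insert (E2) into (E0): gamma(0) (1 - phi_2^2) = phi_1 (1 + phi_2) gamma(1) + c_0.
  phi_1 (1 + phi_2) = (-0.484)(0.634) = -0.306856,   1 - phi_2^2 = 0.866044.
Replace gamma(1) by A gamma(0) + B and collect gamma(0):
  gamma(0) [0.866044 - (-0.306856)(-0.354319)] = c_0 = 2
  gamma(0) * 0.757319 = 2
  gamma(0) = 2 / 0.757319 = 2.640895.
  gamma(1) = A gamma(0) = (-0.354319)(2.640895) = -0.93572.
  gamma(2) = phi_1 gamma(1) + phi_2 gamma(0) = (-0.484)(-0.93572) + (-0.366)(2.640895) = -0.513679.
Therefore gamma(2) = -0.5137 (to 4 decimal places).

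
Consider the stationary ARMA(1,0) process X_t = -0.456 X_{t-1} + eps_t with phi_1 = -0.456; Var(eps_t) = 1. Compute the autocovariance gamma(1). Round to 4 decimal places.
\gamma(1) = -0.5757

Multiply the model equation by X_{t-k} and take expectations. With theta_0 = psi_0 = 1 and psi_j the MA(infinity) weights, this gives
  gamma(k) - sum_i phi_i gamma(k-i) = c_k,
  c_k = sigma^2 * sum_{j=k..q} theta_j psi_{j-k}   (c_k = 0 for k > q),
using gamma(-m) = gamma(m).
Pure AR (q = 0): c_0 = sigma^2 = 1, c_k = 0 for k >= 1.
Equations for k = 0 and k = 1 (AR order 1):
  gamma(0) = phi_1 gamma(1) + c_0
  gamma(1) = phi_1 gamma(0) + c_1
Substituting the second into the first: gamma(0) (1 - phi_1^2) = c_0 + phi_1 c_1, so
  gamma(0) = c_0 / (1 - phi_1^2) = 1 / (1 - (-0.456)^2) = 1 / 0.792064 = 1.262524.
  gamma(1) = phi_1 gamma(0) = (-0.456)(1.262524) = -0.575711.
Therefore gamma(1) = -0.5757 (to 4 decimal places).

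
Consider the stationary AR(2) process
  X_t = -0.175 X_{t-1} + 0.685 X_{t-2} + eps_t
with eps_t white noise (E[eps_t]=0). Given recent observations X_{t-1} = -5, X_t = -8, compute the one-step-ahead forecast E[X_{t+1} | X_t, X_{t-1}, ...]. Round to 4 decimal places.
E[X_{t+1} \mid \mathcal F_t] = -2.0250

For an AR(p) model X_t = c + sum_i phi_i X_{t-i} + eps_t, the
one-step-ahead conditional mean is
  E[X_{t+1} | X_t, ...] = c + sum_i phi_i X_{t+1-i}.
Substitute known values:
  E[X_{t+1} | ...] = (-0.175) * (-8) + (0.685) * (-5)
                   = -2.0250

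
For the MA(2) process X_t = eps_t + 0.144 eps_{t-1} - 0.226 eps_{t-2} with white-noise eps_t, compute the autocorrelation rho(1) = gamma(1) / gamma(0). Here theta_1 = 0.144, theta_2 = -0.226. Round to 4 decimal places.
\rho(1) = 0.1040

For an MA(q) process with theta_0 = 1, the autocovariance is
  gamma(k) = sigma^2 * sum_{i=0..q-k} theta_i * theta_{i+k},
and rho(k) = gamma(k) / gamma(0). Sigma^2 cancels.
  numerator   = (1)*(0.144) + (0.144)*(-0.226) = 0.111456.
  denominator = (1)^2 + (0.144)^2 + (-0.226)^2 = 1.071812.
  rho(1) = 0.111456 / 1.071812 = 0.1040.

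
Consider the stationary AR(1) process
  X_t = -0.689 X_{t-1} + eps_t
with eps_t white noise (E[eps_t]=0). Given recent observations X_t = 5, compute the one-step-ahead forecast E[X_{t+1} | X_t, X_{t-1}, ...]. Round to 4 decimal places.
E[X_{t+1} \mid \mathcal F_t] = -3.4450

For an AR(p) model X_t = c + sum_i phi_i X_{t-i} + eps_t, the
one-step-ahead conditional mean is
  E[X_{t+1} | X_t, ...] = c + sum_i phi_i X_{t+1-i}.
Substitute known values:
  E[X_{t+1} | ...] = (-0.689) * (5)
                   = -3.4450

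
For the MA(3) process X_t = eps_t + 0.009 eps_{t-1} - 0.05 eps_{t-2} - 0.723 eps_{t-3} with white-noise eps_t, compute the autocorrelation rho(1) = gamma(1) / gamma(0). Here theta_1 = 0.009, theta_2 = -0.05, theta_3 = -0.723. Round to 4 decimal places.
\rho(1) = 0.0293

For an MA(q) process with theta_0 = 1, the autocovariance is
  gamma(k) = sigma^2 * sum_{i=0..q-k} theta_i * theta_{i+k},
and rho(k) = gamma(k) / gamma(0). Sigma^2 cancels.
  numerator   = (1)*(0.009) + (0.009)*(-0.05) + (-0.05)*(-0.723) = 0.0447.
  denominator = (1)^2 + (0.009)^2 + (-0.05)^2 + (-0.723)^2 = 1.52531.
  rho(1) = 0.0447 / 1.52531 = 0.0293.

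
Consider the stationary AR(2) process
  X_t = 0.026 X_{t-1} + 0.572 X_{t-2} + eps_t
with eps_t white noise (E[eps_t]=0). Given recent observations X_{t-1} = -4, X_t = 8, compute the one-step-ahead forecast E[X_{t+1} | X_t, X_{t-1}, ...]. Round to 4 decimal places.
E[X_{t+1} \mid \mathcal F_t] = -2.0800

For an AR(p) model X_t = c + sum_i phi_i X_{t-i} + eps_t, the
one-step-ahead conditional mean is
  E[X_{t+1} | X_t, ...] = c + sum_i phi_i X_{t+1-i}.
Substitute known values:
  E[X_{t+1} | ...] = (0.026) * (8) + (0.572) * (-4)
                   = -2.0800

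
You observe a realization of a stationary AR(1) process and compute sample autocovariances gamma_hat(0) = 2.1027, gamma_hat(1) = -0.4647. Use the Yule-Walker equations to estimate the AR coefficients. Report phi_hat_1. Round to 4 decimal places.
\hat\phi_{1} = -0.2210

The Yule-Walker equations for an AR(p) process read, in matrix form,
  Gamma_p phi = r_p,   with   (Gamma_p)_{ij} = gamma(|i - j|),
                       (r_p)_i = gamma(i),   i,j = 1..p.
Substitute the sample gammas (Toeplitz matrix and right-hand side of size 1):
  Gamma_p = [[2.1027]]
  r_p     = [-0.4647]
With p = 1 this is the single equation gamma(0) phi_1 = gamma(1):
  phi_hat_1 = gamma(1) / gamma(0) = -0.4647 / 2.1027 = -0.2210.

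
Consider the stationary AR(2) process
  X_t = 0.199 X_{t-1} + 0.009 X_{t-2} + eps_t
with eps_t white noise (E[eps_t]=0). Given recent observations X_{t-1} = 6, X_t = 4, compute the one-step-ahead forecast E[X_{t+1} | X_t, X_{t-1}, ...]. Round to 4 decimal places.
E[X_{t+1} \mid \mathcal F_t] = 0.8500

For an AR(p) model X_t = c + sum_i phi_i X_{t-i} + eps_t, the
one-step-ahead conditional mean is
  E[X_{t+1} | X_t, ...] = c + sum_i phi_i X_{t+1-i}.
Substitute known values:
  E[X_{t+1} | ...] = (0.199) * (4) + (0.009) * (6)
                   = 0.8500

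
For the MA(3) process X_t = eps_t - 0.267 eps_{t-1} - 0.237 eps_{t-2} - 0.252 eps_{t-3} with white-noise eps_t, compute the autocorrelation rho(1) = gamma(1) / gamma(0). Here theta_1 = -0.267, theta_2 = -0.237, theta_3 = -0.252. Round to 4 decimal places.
\rho(1) = -0.1209

For an MA(q) process with theta_0 = 1, the autocovariance is
  gamma(k) = sigma^2 * sum_{i=0..q-k} theta_i * theta_{i+k},
and rho(k) = gamma(k) / gamma(0). Sigma^2 cancels.
  numerator   = (1)*(-0.267) + (-0.267)*(-0.237) + (-0.237)*(-0.252) = -0.143997.
  denominator = (1)^2 + (-0.267)^2 + (-0.237)^2 + (-0.252)^2 = 1.190962.
  rho(1) = -0.143997 / 1.190962 = -0.1209.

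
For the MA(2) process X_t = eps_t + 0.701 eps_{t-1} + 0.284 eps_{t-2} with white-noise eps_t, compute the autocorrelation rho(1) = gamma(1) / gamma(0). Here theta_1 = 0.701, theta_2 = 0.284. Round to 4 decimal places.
\rho(1) = 0.5726

For an MA(q) process with theta_0 = 1, the autocovariance is
  gamma(k) = sigma^2 * sum_{i=0..q-k} theta_i * theta_{i+k},
and rho(k) = gamma(k) / gamma(0). Sigma^2 cancels.
  numerator   = (1)*(0.701) + (0.701)*(0.284) = 0.900084.
  denominator = (1)^2 + (0.701)^2 + (0.284)^2 = 1.572057.
  rho(1) = 0.900084 / 1.572057 = 0.5726.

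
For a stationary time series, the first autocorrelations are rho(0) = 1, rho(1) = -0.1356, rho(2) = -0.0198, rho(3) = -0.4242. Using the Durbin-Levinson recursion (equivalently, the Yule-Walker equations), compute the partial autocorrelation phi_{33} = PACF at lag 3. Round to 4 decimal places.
\phi_{33} = -0.4410

The PACF at lag k is phi_{kk}, the last component of the solution
to the Yule-Walker system G_k phi = r_k where
  (G_k)_{ij} = rho(|i - j|), (r_k)_i = rho(i), i,j = 1..k.
Equivalently, Durbin-Levinson gives phi_{kk} iteratively:
  phi_{11} = rho(1)
  phi_{kk} = [rho(k) - sum_{j=1..k-1} phi_{k-1,j} rho(k-j)]
            / [1 - sum_{j=1..k-1} phi_{k-1,j} rho(j)],
  phi_{k,j} = phi_{k-1,j} - phi_{kk} phi_{k-1,k-j},  j = 1..k-1.
Step k = 1:
  phi_11 = rho(1) = -0.1356.
Step k = 2:
  phi_22 = [rho(2) - phi_11 rho(1)] / [1 - phi_11 rho(1)] = [-0.0198 - (-0.1356)(-0.1356)] / [1 - (-0.1356)(-0.1356)]
         = -0.03818736 / 0.98161264 = -0.038903.
  Update: phi_21 = phi_11 - phi_22 phi_11 = -0.1356 - (-0.038903)(-0.1356) = -0.140875.
Step k = 3:
  phi_33 = [rho(3) - phi_21 rho(2) - phi_22 rho(1)] / [1 - phi_21 rho(1) - phi_22 rho(2)]
    numerator   = -0.4242 - (-0.140875)(-0.0198) - (-0.038903)(-0.1356) = -0.43226453
    denominator = 1 - (-0.140875)(-0.1356) - (-0.038903)(-0.0198) = 0.98012705
  phi_33 = -0.43226453 / 0.98012705 = -0.441.
Therefore phi_{33} = -0.4410.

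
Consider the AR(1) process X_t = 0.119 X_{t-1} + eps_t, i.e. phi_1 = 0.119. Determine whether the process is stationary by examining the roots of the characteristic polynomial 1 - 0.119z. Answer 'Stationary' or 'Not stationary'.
\text{Stationary}

The AR(p) characteristic polynomial is P(z) = 1 - 0.119z.
Stationarity requires all roots to lie outside the unit circle, i.e. |z| > 1 for every root.
This is linear in z: 1 + (-0.119) z = 0  =>  z = -1/(-0.119) = 8.403361,  |z| = 8.403361.
Moduli of all roots: 8.4034.
All moduli strictly greater than 1? Yes.
Verdict: Stationary.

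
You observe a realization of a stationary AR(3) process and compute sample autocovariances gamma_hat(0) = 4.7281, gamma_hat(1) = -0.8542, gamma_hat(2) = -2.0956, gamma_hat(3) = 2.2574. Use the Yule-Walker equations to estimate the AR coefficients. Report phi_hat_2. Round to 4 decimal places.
\hat\phi_{2} = -0.3930

The Yule-Walker equations for an AR(p) process read, in matrix form,
  Gamma_p phi = r_p,   with   (Gamma_p)_{ij} = gamma(|i - j|),
                       (r_p)_i = gamma(i),   i,j = 1..p.
Substitute the sample gammas (Toeplitz matrix and right-hand side of size 3):
  Gamma_p = [[4.7281, -0.8542, -2.0956], [-0.8542, 4.7281, -0.8542], [-2.0956, -0.8542, 4.7281]]
  r_p     = [-0.8542, -2.0956, 2.2574]
Written out (R1..R3):
  (R1) 4.7281 phi_1 - 0.8542 phi_2 - 2.0956 phi_3 = -0.8542
  (R2) -0.8542 phi_1 + 4.7281 phi_2 - 0.8542 phi_3 = -2.0956
  (R3) -2.0956 phi_1 - 0.8542 phi_2 + 4.7281 phi_3 = 2.2574
Gaussian elimination:
  R2 <- R2 - (-0.8542/4.7281) R1 = R2 - (-0.180665) R1:  4.573776 phi_2 - 1.232801 phi_3 = -2.249924
  R3 <- R3 - (-2.0956/4.7281) R1 = R3 - (-0.443222) R1:  -1.232801 phi_2 + 3.799283 phi_3 = 1.878799
  R3 <- R3 - (-1.232801/4.573776) R2 = R3 - (-0.269537) R2:  3.466998 phi_3 = 1.272362
Back-substitution:
  phi_hat_3 = 1.272362 / 3.466998 = 0.366993
  phi_hat_2 = (-2.249924 - (-1.232801)(0.366993)) / 4.573776 = -0.393
  phi_hat_1 = (-0.8542 - (-0.8542)(-0.393) - (-2.0956)(0.366993)) / 4.7281 = -0.089006
So phi_hat = [-0.0890, -0.3930, 0.3670].
Therefore phi_hat_2 = -0.3930.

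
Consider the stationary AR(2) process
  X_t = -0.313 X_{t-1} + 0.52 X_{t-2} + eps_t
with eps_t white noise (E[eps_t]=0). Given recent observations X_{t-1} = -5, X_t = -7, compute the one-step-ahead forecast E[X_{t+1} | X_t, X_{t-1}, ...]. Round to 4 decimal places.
E[X_{t+1} \mid \mathcal F_t] = -0.4090

For an AR(p) model X_t = c + sum_i phi_i X_{t-i} + eps_t, the
one-step-ahead conditional mean is
  E[X_{t+1} | X_t, ...] = c + sum_i phi_i X_{t+1-i}.
Substitute known values:
  E[X_{t+1} | ...] = (-0.313) * (-7) + (0.52) * (-5)
                   = -0.4090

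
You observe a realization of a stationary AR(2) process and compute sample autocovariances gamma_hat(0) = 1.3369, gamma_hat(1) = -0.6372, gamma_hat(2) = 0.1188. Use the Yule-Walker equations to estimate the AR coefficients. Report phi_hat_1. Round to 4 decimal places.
\hat\phi_{1} = -0.5619

The Yule-Walker equations for an AR(p) process read, in matrix form,
  Gamma_p phi = r_p,   with   (Gamma_p)_{ij} = gamma(|i - j|),
                       (r_p)_i = gamma(i),   i,j = 1..p.
Substitute the sample gammas (Toeplitz matrix and right-hand side of size 2):
  Gamma_p = [[1.3369, -0.6372], [-0.6372, 1.3369]]
  r_p     = [-0.6372, 0.1188]
Written out:
  1.3369 phi_1 - 0.6372 phi_2 = -0.6372
  -0.6372 phi_1 + 1.3369 phi_2 = 0.1188
Solve by Cramer's rule:
  det = gamma(0)^2 - gamma(1)^2 = (1.3369)^2 - (-0.6372)^2 = 1.78730161 - 0.40602384 = 1.38127777
  phi_hat_1 = [gamma(1) gamma(0) - gamma(1) gamma(2)] / det = [(-0.6372)(1.3369) - (-0.6372)(0.1188)] / 1.38127777 = -0.77617332 / 1.38127777 = -0.5619
  phi_hat_2 = [gamma(0) gamma(2) - gamma(1)^2] / det = [(1.3369)(0.1188) - (-0.6372)^2] / 1.38127777 = -0.24720012 / 1.38127777 = -0.179
So phi_hat = [-0.5619, -0.1790].
Therefore phi_hat_1 = -0.5619.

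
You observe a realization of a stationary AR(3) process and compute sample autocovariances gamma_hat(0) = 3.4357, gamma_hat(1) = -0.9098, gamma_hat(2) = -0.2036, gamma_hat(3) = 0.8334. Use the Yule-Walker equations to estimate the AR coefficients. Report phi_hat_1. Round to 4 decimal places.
\hat\phi_{1} = -0.2730

The Yule-Walker equations for an AR(p) process read, in matrix form,
  Gamma_p phi = r_p,   with   (Gamma_p)_{ij} = gamma(|i - j|),
                       (r_p)_i = gamma(i),   i,j = 1..p.
Substitute the sample gammas (Toeplitz matrix and right-hand side of size 3):
  Gamma_p = [[3.4357, -0.9098, -0.2036], [-0.9098, 3.4357, -0.9098], [-0.2036, -0.9098, 3.4357]]
  r_p     = [-0.9098, -0.2036, 0.8334]
Written out (R1..R3):
  (R1) 3.4357 phi_1 - 0.9098 phi_2 - 0.2036 phi_3 = -0.9098
  (R2) -0.9098 phi_1 + 3.4357 phi_2 - 0.9098 phi_3 = -0.2036
  (R3) -0.2036 phi_1 - 0.9098 phi_2 + 3.4357 phi_3 = 0.8334
Gaussian elimination:
  R2 <- R2 - (-0.9098/3.4357) R1 = R2 - (-0.264808) R1:  3.194778 phi_2 - 0.963715 phi_3 = -0.444522
  R3 <- R3 - (-0.2036/3.4357) R1 = R3 - (-0.05926) R1:  -0.963715 phi_2 + 3.423635 phi_3 = 0.779485
  R3 <- R3 - (-0.963715/3.194778) R2 = R3 - (-0.301653) R2:  3.132927 phi_3 = 0.645394
Back-substitution:
  phi_hat_3 = 0.645394 / 3.132927 = 0.206003
  phi_hat_2 = (-0.444522 - (-0.963715)(0.206003)) / 3.194778 = -0.076999
  phi_hat_1 = (-0.9098 - (-0.9098)(-0.076999) - (-0.2036)(0.206003)) / 3.4357 = -0.27299
So phi_hat = [-0.2730, -0.0770, 0.2060].
Therefore phi_hat_1 = -0.2730.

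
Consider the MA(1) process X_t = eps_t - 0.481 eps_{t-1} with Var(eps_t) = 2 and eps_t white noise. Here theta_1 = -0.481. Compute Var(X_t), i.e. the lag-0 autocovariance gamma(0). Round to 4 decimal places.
\gamma(0) = 2.4627

For an MA(q) process X_t = eps_t + sum_i theta_i eps_{t-i} with
Var(eps_t) = sigma^2, the variance is
  gamma(0) = sigma^2 * (1 + sum_i theta_i^2).
  sum_i theta_i^2 = (-0.481)^2 = 0.231361.
  gamma(0) = 2 * (1 + 0.231361) = 2 * 1.231361 = 2.462722, which rounds to 2.4627.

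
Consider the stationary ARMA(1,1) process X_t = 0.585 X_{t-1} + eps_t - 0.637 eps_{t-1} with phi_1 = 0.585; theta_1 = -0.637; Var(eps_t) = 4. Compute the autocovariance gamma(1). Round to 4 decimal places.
\gamma(1) = -0.1984

Multiply the model equation by X_{t-k} and take expectations. With theta_0 = psi_0 = 1 and psi_j the MA(infinity) weights, this gives
  gamma(k) - sum_i phi_i gamma(k-i) = c_k,
  c_k = sigma^2 * sum_{j=k..q} theta_j psi_{j-k}   (c_k = 0 for k > q),
using gamma(-m) = gamma(m).
psi-weights needed (psi_j = theta_j + sum_i phi_i psi_{j-i}):
  psi_1 = theta_1 + phi_1 = -0.637 + (0.585) = -0.052
Right-hand sides:
  c_0 = sigma^2 (1 + theta_1 psi_1) = 4 * (1 + (-0.637)(-0.052)) = 4 * 1.033124 = 4.132496
  c_1 = sigma^2 theta_1 = 4 * (-0.637) = -2.548
  c_2 = 0
Equations for k = 0 and k = 1 (AR order 1):
  gamma(0) = phi_1 gamma(1) + c_0
  gamma(1) = phi_1 gamma(0) + c_1
Substituting the second into the first: gamma(0) (1 - phi_1^2) = c_0 + phi_1 c_1, so
  gamma(0) = (c_0 + phi_1 c_1) / (1 - phi_1^2) = (4.132496 + (0.585)(-2.548)) / (1 - (0.585)^2) = 2.641916 / 0.657775 = 4.016443.
  gamma(1) = phi_1 gamma(0) + c_1 = (0.585)(4.016443) + (-2.548) = -0.198381.
Therefore gamma(1) = -0.1984 (to 4 decimal places).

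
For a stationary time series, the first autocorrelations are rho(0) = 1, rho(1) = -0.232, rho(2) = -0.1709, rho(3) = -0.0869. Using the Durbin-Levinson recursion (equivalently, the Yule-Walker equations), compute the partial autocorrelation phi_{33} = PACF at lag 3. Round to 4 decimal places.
\phi_{33} = -0.2140

The PACF at lag k is phi_{kk}, the last component of the solution
to the Yule-Walker system G_k phi = r_k where
  (G_k)_{ij} = rho(|i - j|), (r_k)_i = rho(i), i,j = 1..k.
Equivalently, Durbin-Levinson gives phi_{kk} iteratively:
  phi_{11} = rho(1)
  phi_{kk} = [rho(k) - sum_{j=1..k-1} phi_{k-1,j} rho(k-j)]
            / [1 - sum_{j=1..k-1} phi_{k-1,j} rho(j)],
  phi_{k,j} = phi_{k-1,j} - phi_{kk} phi_{k-1,k-j},  j = 1..k-1.
Step k = 1:
  phi_11 = rho(1) = -0.232.
Step k = 2:
  phi_22 = [rho(2) - phi_11 rho(1)] / [1 - phi_11 rho(1)] = [-0.1709 - (-0.232)(-0.232)] / [1 - (-0.232)(-0.232)]
         = -0.224724 / 0.946176 = -0.237508.
  Update: phi_21 = phi_11 - phi_22 phi_11 = -0.232 - (-0.237508)(-0.232) = -0.287102.
Step k = 3:
  phi_33 = [rho(3) - phi_21 rho(2) - phi_22 rho(1)] / [1 - phi_21 rho(1) - phi_22 rho(2)]
    numerator   = -0.0869 - (-0.287102)(-0.1709) - (-0.237508)(-0.232) = -0.19106746
    denominator = 1 - (-0.287102)(-0.232) - (-0.237508)(-0.1709) = 0.89280234
  phi_33 = -0.19106746 / 0.89280234 = -0.214.
Therefore phi_{33} = -0.2140.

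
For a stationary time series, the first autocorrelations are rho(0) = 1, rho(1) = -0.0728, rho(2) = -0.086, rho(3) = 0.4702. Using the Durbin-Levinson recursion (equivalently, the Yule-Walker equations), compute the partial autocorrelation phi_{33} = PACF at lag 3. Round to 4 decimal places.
\phi_{33} = 0.4630

The PACF at lag k is phi_{kk}, the last component of the solution
to the Yule-Walker system G_k phi = r_k where
  (G_k)_{ij} = rho(|i - j|), (r_k)_i = rho(i), i,j = 1..k.
Equivalently, Durbin-Levinson gives phi_{kk} iteratively:
  phi_{11} = rho(1)
  phi_{kk} = [rho(k) - sum_{j=1..k-1} phi_{k-1,j} rho(k-j)]
            / [1 - sum_{j=1..k-1} phi_{k-1,j} rho(j)],
  phi_{k,j} = phi_{k-1,j} - phi_{kk} phi_{k-1,k-j},  j = 1..k-1.
Step k = 1:
  phi_11 = rho(1) = -0.0728.
Step k = 2:
  phi_22 = [rho(2) - phi_11 rho(1)] / [1 - phi_11 rho(1)] = [-0.086 - (-0.0728)(-0.0728)] / [1 - (-0.0728)(-0.0728)]
         = -0.09129984 / 0.99470016 = -0.091786.
  Update: phi_21 = phi_11 - phi_22 phi_11 = -0.0728 - (-0.091786)(-0.0728) = -0.079482.
Step k = 3:
  phi_33 = [rho(3) - phi_21 rho(2) - phi_22 rho(1)] / [1 - phi_21 rho(1) - phi_22 rho(2)]
    numerator   = 0.4702 - (-0.079482)(-0.086) - (-0.091786)(-0.0728) = 0.4566825
    denominator = 1 - (-0.079482)(-0.0728) - (-0.091786)(-0.086) = 0.98632009
  phi_33 = 0.4566825 / 0.98632009 = 0.463.
Therefore phi_{33} = 0.4630.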